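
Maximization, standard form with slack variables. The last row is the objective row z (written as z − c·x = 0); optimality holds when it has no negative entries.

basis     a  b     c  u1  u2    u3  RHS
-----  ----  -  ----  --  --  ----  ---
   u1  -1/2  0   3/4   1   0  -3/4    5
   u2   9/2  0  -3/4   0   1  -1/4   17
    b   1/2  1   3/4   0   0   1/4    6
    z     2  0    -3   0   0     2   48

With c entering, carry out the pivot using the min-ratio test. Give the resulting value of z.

Ratio test on column c — row 1: 5/(3/4) = 20/3; row 2: entry -3/4 ≤ 0; row 3: 6/(3/4) = 8. Minimum is 20/3 at row 1 (u1 leaves); pivot element 3/4.
Pivot on row 1; the z-row RHS becomes 48 − (-3)·(20/3) = 68.

68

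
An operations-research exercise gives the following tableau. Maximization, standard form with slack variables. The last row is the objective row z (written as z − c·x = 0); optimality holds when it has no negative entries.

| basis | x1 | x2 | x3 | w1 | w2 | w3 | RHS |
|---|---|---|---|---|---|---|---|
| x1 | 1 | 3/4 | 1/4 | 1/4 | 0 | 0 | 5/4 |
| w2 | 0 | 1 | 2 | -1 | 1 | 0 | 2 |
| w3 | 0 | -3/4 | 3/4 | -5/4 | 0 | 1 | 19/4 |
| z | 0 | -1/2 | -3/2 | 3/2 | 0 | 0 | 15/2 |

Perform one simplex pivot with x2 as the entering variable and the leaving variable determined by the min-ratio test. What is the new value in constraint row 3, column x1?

Ratio test on column x2 — row 1: (5/4)/(3/4) = 5/3; row 2: 2/1 = 2; row 3: entry -3/4 ≤ 0. Minimum is 5/3 at row 1 (x1 leaves); pivot element 3/4.
Divide row 1 by 3/4; eliminate column x2 from the other rows.
Row 3 update in column x1: 0 − (-3/4)·(4/3) = 1.

1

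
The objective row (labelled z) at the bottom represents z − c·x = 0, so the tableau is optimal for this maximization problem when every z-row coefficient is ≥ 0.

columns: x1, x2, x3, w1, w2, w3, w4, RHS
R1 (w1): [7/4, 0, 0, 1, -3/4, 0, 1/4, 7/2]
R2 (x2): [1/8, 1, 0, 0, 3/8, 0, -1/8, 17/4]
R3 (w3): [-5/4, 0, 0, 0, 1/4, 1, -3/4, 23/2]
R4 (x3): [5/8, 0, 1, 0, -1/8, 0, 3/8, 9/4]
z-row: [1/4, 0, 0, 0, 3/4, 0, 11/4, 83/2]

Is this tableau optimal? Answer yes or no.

Every z-row coefficient is ≥ 0, so the tableau is optimal.

yes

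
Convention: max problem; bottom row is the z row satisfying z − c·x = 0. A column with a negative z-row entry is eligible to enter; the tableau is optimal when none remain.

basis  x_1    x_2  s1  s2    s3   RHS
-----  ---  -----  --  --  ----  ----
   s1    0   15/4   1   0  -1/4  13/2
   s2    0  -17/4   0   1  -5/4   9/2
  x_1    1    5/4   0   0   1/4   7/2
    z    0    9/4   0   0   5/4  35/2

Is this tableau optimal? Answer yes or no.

Every z-row coefficient is ≥ 0, so the tableau is optimal.

yes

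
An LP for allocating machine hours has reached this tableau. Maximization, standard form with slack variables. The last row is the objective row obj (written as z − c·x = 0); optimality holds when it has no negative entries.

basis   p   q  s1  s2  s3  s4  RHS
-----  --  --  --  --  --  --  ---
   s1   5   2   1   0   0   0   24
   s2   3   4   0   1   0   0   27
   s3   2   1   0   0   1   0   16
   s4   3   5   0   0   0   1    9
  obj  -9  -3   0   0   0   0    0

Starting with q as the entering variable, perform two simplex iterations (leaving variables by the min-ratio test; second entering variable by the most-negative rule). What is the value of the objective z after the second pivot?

27

Ratio test on column q — row 1: 24/2 = 12; row 2: 27/4 = 27/4; row 3: 16/1 = 16; row 4: 9/5 = 9/5. Minimum is 9/5 at row 4 (s4 leaves); pivot element 5.
Pivot on row 4; the obj-row RHS becomes 0 − (-3)·(9/5) = 27/5.
Next entering variable (most negative obj-row entry -36/5): p.
Ratio test on column p — row 1: (102/5)/(19/5) = 102/19; row 2: (99/5)/(3/5) = 33; row 3: (71/5)/(7/5) = 71/7; row 4: (9/5)/(3/5) = 3. Minimum is 3 at row 4 (q leaves); pivot element 3/5.
After the second pivot the obj-row RHS is 27/5 − (-36/5)·3 = 27.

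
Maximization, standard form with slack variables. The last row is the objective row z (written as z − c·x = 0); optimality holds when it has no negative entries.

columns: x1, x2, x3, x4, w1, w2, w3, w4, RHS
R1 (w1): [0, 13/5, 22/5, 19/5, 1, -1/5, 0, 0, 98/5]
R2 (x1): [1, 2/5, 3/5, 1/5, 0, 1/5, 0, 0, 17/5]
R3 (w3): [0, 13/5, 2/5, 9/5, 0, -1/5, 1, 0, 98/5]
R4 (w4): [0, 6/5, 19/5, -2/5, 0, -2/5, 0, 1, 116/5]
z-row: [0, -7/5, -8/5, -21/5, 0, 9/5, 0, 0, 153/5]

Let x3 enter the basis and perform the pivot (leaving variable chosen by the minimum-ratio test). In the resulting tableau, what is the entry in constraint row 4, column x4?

Ratio test on column x3 — row 1: (98/5)/(22/5) = 49/11; row 2: (17/5)/(3/5) = 17/3; row 3: (98/5)/(2/5) = 49; row 4: (116/5)/(19/5) = 116/19. Minimum is 49/11 at row 1 (w1 leaves); pivot element 22/5.
Divide row 1 by 22/5; eliminate column x3 from the other rows.
Row 4 update in column x4: -2/5 − (19/5)·(19/22) = -81/22.

-81/22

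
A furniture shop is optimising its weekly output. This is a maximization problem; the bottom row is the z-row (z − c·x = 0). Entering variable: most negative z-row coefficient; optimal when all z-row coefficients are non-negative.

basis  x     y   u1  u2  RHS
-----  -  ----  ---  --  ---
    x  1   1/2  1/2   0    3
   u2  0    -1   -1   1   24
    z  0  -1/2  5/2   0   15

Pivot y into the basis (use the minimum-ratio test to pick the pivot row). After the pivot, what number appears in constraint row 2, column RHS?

30

Ratio test on column y — row 1: 3/(1/2) = 6; row 2: entry -1 ≤ 0. Minimum is 6 at row 1 (x leaves); pivot element 1/2.
Divide row 1 by 1/2; eliminate column y from the other rows.
Row 2 update in column RHS: 24 − (-1)·6 = 30.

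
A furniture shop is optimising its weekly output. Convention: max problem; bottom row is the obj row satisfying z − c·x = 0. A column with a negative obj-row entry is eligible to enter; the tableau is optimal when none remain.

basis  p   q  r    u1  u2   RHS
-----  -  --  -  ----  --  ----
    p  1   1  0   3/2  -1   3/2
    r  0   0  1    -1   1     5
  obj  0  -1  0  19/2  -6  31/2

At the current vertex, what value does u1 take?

u1 is not in the basis, so in the current basic feasible solution u1 = 0.

0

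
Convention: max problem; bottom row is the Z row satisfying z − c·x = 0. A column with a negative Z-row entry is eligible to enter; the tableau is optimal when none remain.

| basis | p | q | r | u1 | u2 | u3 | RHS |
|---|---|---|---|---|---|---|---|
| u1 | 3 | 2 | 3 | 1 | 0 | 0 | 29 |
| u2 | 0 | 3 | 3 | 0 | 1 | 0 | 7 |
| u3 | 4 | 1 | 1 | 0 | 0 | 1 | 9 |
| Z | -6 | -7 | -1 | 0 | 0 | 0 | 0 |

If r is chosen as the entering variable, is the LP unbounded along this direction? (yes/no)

Column r has positive entries in row(s) 1, 2, 3, so the ratio test bounds it — not unbounded.

no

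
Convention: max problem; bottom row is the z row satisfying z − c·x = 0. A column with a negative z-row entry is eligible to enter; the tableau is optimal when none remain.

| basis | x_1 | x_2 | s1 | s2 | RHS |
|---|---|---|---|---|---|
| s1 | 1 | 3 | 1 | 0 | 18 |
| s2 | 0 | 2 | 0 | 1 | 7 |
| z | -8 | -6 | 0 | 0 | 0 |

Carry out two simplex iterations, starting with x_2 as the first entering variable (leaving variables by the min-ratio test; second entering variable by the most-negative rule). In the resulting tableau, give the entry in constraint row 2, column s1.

0

Ratio test on column x_2 — row 1: 18/3 = 6; row 2: 7/2 = 7/2. Minimum is 7/2 at row 2 (s2 leaves); pivot element 2.
Divide row 2 by 2; eliminate column x_2 from the other rows.
Second iteration: most negative z-row entry is -8 in column x_1, so x_1 enters.
Ratio test on column x_1 — row 1: (15/2)/1 = 15/2; row 2: entry 0 ≤ 0. Minimum is 15/2 at row 1 (s1 leaves); pivot element 1.
Divide row 1 by 1; eliminate column x_1 from the other rows.
After both pivots, the entry at constraint row 2, column s1 is 0.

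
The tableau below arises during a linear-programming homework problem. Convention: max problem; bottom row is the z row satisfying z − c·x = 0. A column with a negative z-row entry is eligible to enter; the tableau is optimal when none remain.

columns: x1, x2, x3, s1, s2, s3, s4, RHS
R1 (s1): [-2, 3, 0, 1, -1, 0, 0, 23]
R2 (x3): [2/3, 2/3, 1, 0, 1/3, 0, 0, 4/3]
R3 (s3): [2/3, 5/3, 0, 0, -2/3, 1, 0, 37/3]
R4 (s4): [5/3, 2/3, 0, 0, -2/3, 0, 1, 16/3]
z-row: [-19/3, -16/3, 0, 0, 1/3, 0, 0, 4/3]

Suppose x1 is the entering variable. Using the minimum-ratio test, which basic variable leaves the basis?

Column x1 entries and ratios — s1: -2 ≤ 0, skip; x3: (4/3)/(2/3) = 2; s3: (37/3)/(2/3) = 37/2; s4: (16/3)/(5/3) = 16/5.
Smallest ratio is 2 in the row of x3, so x3 leaves.

x3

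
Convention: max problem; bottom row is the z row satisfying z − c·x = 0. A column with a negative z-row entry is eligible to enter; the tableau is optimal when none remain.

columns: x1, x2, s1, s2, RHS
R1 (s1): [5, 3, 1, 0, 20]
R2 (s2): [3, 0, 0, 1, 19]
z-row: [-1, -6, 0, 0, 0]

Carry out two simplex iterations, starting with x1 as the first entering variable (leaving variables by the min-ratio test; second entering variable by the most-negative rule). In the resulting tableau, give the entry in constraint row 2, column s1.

Ratio test on column x1 — row 1: 20/5 = 4; row 2: 19/3 = 19/3. Minimum is 4 at row 1 (s1 leaves); pivot element 5.
Divide row 1 by 5; eliminate column x1 from the other rows.
Second iteration: most negative z-row entry is -27/5 in column x2, so x2 enters.
Ratio test on column x2 — row 1: 4/(3/5) = 20/3; row 2: entry -9/5 ≤ 0. Minimum is 20/3 at row 1 (x1 leaves); pivot element 3/5.
Divide row 1 by 3/5; eliminate column x2 from the other rows.
After both pivots, the entry at constraint row 2, column s1 is 0.

0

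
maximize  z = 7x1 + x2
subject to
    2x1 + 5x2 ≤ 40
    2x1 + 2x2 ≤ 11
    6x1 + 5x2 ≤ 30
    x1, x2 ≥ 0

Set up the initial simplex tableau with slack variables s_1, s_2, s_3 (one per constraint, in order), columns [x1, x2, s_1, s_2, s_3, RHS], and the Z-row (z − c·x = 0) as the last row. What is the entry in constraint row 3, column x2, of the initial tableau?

Constraint 3 has coefficient 5 on x2.

5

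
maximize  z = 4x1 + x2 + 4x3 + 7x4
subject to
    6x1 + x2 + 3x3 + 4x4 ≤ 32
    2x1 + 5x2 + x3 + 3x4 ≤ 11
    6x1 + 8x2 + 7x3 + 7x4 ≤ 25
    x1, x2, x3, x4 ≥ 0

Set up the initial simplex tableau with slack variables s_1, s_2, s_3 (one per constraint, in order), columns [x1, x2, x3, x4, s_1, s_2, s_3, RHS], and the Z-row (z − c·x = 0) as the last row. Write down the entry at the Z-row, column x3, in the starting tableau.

-4

The Z-row carries the negated objective coefficients: the x3 entry is -4.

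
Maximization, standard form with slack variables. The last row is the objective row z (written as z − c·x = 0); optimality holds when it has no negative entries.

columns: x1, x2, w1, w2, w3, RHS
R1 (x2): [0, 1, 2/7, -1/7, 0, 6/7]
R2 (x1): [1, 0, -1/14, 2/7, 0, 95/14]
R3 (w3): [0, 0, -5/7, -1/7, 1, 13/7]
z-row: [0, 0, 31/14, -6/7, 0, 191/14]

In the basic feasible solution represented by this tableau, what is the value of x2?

6/7

x2 is basic (row 1); its value is the RHS of that row, 6/7.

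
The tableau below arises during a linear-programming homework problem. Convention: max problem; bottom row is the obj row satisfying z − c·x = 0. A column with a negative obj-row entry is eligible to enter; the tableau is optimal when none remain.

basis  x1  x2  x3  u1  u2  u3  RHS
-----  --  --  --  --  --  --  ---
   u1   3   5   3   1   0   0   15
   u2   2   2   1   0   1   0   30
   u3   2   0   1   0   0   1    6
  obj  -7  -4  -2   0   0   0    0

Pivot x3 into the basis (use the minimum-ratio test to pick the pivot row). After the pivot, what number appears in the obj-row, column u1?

Ratio test on column x3 — row 1: 15/3 = 5; row 2: 30/1 = 30; row 3: 6/1 = 6. Minimum is 5 at row 1 (u1 leaves); pivot element 3.
Divide row 1 by 3; eliminate column x3 from the other rows.
obj-row update in column u1: 0 − (-2)·(1/3) = 2/3.

2/3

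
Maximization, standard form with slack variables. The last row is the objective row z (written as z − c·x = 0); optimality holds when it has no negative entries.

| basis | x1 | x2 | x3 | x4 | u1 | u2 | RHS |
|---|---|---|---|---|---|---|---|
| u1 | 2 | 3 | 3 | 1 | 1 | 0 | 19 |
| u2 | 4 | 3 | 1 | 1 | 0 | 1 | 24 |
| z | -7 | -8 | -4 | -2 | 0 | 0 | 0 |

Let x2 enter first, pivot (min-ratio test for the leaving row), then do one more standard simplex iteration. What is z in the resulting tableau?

329/6

Ratio test on column x2 — row 1: 19/3 = 19/3; row 2: 24/3 = 8. Minimum is 19/3 at row 1 (u1 leaves); pivot element 3.
Pivot on row 1; the z-row RHS becomes 0 − (-8)·(19/3) = 152/3.
Next entering variable (most negative z-row entry -5/3): x1.
Ratio test on column x1 — row 1: (19/3)/(2/3) = 19/2; row 2: 5/2 = 5/2. Minimum is 5/2 at row 2 (u2 leaves); pivot element 2.
After the second pivot the z-row RHS is 152/3 − (-5/3)·(5/2) = 329/6.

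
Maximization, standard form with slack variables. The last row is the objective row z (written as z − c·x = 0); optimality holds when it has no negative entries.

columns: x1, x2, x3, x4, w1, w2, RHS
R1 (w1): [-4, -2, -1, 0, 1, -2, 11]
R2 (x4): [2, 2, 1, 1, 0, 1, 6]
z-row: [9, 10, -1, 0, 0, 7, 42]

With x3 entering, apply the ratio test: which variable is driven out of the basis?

x4

Column x3 entries and ratios — w1: -1 ≤ 0, skip; x4: 6/1 = 6.
Smallest ratio is 6 in the row of x4, so x4 leaves.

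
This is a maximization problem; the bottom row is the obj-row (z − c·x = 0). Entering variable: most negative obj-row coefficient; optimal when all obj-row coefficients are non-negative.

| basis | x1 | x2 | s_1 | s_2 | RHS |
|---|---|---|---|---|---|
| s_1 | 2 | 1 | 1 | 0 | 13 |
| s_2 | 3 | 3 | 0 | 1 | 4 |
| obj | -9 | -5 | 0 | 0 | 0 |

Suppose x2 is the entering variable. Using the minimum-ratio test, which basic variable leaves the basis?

Column x2 entries and ratios — s_1: 13/1 = 13; s_2: 4/3 = 4/3.
Smallest ratio is 4/3 in the row of s_2, so s_2 leaves.

s_2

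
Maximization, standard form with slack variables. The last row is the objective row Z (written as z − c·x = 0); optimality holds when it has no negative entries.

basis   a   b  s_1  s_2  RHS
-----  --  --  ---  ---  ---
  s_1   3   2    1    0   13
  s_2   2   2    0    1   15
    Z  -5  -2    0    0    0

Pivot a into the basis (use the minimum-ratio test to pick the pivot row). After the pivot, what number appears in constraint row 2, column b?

2/3

Ratio test on column a — row 1: 13/3 = 13/3; row 2: 15/2 = 15/2. Minimum is 13/3 at row 1 (s_1 leaves); pivot element 3.
Divide row 1 by 3; eliminate column a from the other rows.
Row 2 update in column b: 2 − 2·(2/3) = 2/3.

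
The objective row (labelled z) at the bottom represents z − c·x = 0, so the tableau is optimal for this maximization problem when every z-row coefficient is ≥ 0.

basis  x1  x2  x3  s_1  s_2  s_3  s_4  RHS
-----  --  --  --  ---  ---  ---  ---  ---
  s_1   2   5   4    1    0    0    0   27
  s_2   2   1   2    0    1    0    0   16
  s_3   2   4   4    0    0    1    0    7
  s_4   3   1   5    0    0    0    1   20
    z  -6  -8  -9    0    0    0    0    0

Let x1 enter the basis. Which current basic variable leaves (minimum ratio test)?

s_3

Column x1 entries and ratios — s_1: 27/2 = 27/2; s_2: 16/2 = 8; s_3: 7/2 = 7/2; s_4: 20/3 = 20/3.
Smallest ratio is 7/2 in the row of s_3, so s_3 leaves.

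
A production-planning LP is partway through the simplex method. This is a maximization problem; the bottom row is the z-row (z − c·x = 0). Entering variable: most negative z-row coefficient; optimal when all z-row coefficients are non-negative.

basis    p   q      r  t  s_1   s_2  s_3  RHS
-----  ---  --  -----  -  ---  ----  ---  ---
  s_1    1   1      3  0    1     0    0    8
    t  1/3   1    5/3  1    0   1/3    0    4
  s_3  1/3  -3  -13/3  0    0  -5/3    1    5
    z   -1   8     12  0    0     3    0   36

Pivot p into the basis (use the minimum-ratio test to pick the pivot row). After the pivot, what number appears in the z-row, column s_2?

Ratio test on column p — row 1: 8/1 = 8; row 2: 4/(1/3) = 12; row 3: 5/(1/3) = 15. Minimum is 8 at row 1 (s_1 leaves); pivot element 1.
Divide row 1 by 1; eliminate column p from the other rows.
z-row update in column s_2: 3 − (-1)·0 = 3.

3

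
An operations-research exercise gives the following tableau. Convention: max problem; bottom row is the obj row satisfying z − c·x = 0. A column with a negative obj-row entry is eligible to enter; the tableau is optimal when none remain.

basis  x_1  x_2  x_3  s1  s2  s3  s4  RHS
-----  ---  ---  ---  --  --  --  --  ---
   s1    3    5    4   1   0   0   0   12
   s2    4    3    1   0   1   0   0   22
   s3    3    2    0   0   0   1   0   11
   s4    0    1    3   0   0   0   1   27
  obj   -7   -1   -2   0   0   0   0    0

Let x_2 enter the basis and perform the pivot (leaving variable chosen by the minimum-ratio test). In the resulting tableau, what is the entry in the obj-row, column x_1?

-32/5

Ratio test on column x_2 — row 1: 12/5 = 12/5; row 2: 22/3 = 22/3; row 3: 11/2 = 11/2; row 4: 27/1 = 27. Minimum is 12/5 at row 1 (s1 leaves); pivot element 5.
Divide row 1 by 5; eliminate column x_2 from the other rows.
obj-row update in column x_1: -7 − (-1)·(3/5) = -32/5.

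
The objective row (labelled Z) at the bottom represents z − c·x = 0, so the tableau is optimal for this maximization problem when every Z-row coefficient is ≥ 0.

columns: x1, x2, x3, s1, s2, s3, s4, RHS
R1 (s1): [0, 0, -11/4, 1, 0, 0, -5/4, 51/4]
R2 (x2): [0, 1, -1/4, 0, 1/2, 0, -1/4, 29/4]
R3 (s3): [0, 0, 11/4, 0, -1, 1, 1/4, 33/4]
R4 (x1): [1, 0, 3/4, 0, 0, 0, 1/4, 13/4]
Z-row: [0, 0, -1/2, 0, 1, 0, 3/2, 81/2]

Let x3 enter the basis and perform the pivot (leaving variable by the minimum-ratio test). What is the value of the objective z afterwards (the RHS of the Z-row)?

Ratio test on column x3 — row 1: entry -11/4 ≤ 0; row 2: entry -1/4 ≤ 0; row 3: (33/4)/(11/4) = 3; row 4: (13/4)/(3/4) = 13/3. Minimum is 3 at row 3 (s3 leaves); pivot element 11/4.
Pivot on row 3; the Z-row RHS becomes 81/2 − (-1/2)·3 = 42.

42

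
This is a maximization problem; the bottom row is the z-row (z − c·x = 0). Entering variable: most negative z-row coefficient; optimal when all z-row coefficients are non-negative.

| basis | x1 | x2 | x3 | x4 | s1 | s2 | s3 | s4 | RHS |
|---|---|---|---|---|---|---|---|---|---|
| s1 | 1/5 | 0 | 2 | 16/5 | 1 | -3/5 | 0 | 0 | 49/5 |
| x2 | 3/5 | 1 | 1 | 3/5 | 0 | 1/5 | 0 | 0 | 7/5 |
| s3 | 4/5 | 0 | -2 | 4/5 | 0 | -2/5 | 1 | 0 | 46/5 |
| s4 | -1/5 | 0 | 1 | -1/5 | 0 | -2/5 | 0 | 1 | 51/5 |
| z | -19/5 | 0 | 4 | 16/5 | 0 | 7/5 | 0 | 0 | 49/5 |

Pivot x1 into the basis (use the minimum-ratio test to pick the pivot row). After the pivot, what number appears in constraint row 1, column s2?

Ratio test on column x1 — row 1: (49/5)/(1/5) = 49; row 2: (7/5)/(3/5) = 7/3; row 3: (46/5)/(4/5) = 23/2; row 4: entry -1/5 ≤ 0. Minimum is 7/3 at row 2 (x2 leaves); pivot element 3/5.
Divide row 2 by 3/5; eliminate column x1 from the other rows.
Row 1 update in column s2: -3/5 − (1/5)·(1/3) = -2/3.

-2/3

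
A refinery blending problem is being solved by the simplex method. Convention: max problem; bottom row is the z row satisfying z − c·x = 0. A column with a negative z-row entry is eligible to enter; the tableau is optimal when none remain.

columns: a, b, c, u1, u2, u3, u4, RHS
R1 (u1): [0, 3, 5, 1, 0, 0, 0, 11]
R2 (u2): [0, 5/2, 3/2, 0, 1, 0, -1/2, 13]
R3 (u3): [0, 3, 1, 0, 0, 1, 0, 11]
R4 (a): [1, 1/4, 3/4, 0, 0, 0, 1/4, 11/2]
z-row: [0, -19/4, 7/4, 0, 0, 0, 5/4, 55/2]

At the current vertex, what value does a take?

11/2

a is basic (row 4); its value is the RHS of that row, 11/2.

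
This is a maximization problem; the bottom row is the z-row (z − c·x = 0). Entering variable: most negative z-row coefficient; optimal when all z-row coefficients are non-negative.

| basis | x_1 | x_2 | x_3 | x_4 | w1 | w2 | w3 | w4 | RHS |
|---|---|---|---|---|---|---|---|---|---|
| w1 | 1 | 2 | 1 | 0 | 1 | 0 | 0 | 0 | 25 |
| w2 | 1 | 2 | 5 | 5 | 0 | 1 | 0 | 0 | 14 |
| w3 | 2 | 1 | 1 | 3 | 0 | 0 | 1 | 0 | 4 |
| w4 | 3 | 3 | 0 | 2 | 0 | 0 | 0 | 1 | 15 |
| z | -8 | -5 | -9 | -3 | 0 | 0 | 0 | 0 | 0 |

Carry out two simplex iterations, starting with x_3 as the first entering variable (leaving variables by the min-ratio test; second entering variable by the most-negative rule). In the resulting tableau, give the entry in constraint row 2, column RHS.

Ratio test on column x_3 — row 1: 25/1 = 25; row 2: 14/5 = 14/5; row 3: 4/1 = 4; row 4: entry 0 ≤ 0. Minimum is 14/5 at row 2 (w2 leaves); pivot element 5.
Divide row 2 by 5; eliminate column x_3 from the other rows.
Second iteration: most negative z-row entry is -31/5 in column x_1, so x_1 enters.
Ratio test on column x_1 — row 1: (111/5)/(4/5) = 111/4; row 2: (14/5)/(1/5) = 14; row 3: (6/5)/(9/5) = 2/3; row 4: 15/3 = 5. Minimum is 2/3 at row 3 (w3 leaves); pivot element 9/5.
Divide row 3 by 9/5; eliminate column x_1 from the other rows.
After both pivots, the entry at constraint row 2, column RHS is 8/3.

8/3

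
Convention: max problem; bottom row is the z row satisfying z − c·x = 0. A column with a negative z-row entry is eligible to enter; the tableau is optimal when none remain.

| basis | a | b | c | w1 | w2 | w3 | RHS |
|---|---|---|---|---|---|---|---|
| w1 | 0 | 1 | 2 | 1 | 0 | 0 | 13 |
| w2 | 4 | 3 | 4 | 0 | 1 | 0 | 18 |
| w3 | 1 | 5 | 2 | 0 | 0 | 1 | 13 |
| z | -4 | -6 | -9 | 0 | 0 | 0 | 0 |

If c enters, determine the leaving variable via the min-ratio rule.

Column c entries and ratios — w1: 13/2 = 13/2; w2: 18/4 = 9/2; w3: 13/2 = 13/2.
Smallest ratio is 9/2 in the row of w2, so w2 leaves.

w2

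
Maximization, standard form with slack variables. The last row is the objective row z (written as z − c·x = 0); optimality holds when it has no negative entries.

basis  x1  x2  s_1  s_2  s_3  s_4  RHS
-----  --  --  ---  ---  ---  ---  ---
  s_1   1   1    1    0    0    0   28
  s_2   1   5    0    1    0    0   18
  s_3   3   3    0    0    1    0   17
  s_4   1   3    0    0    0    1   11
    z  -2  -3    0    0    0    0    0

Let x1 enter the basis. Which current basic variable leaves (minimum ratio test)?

s_3

Column x1 entries and ratios — s_1: 28/1 = 28; s_2: 18/1 = 18; s_3: 17/3 = 17/3; s_4: 11/1 = 11.
Smallest ratio is 17/3 in the row of s_3, so s_3 leaves.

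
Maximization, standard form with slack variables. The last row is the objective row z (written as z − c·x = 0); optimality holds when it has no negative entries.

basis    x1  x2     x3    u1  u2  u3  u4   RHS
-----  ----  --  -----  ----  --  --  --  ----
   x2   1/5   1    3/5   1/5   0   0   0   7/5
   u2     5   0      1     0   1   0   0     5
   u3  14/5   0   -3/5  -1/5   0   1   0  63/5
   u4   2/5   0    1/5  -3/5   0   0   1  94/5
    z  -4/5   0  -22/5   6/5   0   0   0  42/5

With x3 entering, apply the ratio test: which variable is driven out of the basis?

Column x3 entries and ratios — x2: (7/5)/(3/5) = 7/3; u2: 5/1 = 5; u3: -3/5 ≤ 0, skip; u4: (94/5)/(1/5) = 94.
Smallest ratio is 7/3 in the row of x2, so x2 leaves.

x2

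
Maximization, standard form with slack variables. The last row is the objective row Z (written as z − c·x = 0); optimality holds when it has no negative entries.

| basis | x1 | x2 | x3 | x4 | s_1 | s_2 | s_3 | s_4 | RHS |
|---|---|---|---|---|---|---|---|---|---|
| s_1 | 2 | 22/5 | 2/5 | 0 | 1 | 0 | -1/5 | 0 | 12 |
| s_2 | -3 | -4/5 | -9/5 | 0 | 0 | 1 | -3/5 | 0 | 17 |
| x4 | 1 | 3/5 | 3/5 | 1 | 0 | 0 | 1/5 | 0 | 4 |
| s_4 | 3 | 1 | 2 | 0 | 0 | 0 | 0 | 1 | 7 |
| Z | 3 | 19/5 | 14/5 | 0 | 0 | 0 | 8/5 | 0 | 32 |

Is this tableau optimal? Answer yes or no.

yes

Every Z-row coefficient is ≥ 0, so the tableau is optimal.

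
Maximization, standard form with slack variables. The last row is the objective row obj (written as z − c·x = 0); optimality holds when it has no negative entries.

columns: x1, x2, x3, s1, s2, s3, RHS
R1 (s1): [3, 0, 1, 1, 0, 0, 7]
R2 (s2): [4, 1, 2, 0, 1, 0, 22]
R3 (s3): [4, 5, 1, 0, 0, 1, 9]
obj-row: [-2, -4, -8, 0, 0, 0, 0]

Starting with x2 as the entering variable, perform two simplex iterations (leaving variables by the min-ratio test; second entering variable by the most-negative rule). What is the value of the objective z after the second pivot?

288/5

Ratio test on column x2 — row 1: entry 0 ≤ 0; row 2: 22/1 = 22; row 3: 9/5 = 9/5. Minimum is 9/5 at row 3 (s3 leaves); pivot element 5.
Pivot on row 3; the obj-row RHS becomes 0 − (-4)·(9/5) = 36/5.
Next entering variable (most negative obj-row entry -36/5): x3.
Ratio test on column x3 — row 1: 7/1 = 7; row 2: (101/5)/(9/5) = 101/9; row 3: (9/5)/(1/5) = 9. Minimum is 7 at row 1 (s1 leaves); pivot element 1.
After the second pivot the obj-row RHS is 36/5 − (-36/5)·7 = 288/5.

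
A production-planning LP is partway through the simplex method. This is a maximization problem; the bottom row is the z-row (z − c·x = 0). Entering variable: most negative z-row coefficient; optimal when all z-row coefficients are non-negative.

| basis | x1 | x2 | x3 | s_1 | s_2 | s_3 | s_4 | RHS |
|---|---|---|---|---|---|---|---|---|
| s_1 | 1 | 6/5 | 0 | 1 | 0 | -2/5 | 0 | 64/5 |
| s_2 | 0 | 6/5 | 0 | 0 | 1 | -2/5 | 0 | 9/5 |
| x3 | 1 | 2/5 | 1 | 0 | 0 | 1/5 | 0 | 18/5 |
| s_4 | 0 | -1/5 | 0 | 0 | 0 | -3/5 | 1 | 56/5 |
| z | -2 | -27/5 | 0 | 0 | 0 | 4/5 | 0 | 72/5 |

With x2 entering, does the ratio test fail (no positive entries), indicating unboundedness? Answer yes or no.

Column x2 has positive entries in row(s) 1, 2, 3, so the ratio test bounds it — not unbounded.

no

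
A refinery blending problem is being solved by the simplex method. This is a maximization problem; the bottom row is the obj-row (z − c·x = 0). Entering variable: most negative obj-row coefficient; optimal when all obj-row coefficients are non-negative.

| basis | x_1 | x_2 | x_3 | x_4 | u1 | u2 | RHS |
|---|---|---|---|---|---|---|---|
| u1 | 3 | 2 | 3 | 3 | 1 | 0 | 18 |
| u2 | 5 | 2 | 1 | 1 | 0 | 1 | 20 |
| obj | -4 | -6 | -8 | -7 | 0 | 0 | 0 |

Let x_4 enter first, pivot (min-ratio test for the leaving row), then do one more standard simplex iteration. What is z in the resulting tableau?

54

Ratio test on column x_4 — row 1: 18/3 = 6; row 2: 20/1 = 20. Minimum is 6 at row 1 (u1 leaves); pivot element 3.
Pivot on row 1; the obj-row RHS becomes 0 − (-7)·6 = 42.
Next entering variable (most negative obj-row entry -4/3): x_2.
Ratio test on column x_2 — row 1: 6/(2/3) = 9; row 2: 14/(4/3) = 21/2. Minimum is 9 at row 1 (x_4 leaves); pivot element 2/3.
After the second pivot the obj-row RHS is 42 − (-4/3)·9 = 54.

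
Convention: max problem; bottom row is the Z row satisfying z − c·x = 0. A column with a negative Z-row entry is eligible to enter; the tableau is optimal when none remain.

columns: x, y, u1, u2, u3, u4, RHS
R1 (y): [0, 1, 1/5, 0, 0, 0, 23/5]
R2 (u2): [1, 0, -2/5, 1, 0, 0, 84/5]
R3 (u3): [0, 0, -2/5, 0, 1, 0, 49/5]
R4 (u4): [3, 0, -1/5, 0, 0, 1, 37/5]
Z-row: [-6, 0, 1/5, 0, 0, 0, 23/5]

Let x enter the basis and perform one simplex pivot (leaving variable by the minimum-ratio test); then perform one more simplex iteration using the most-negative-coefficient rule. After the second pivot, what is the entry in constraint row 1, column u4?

0

Ratio test on column x — row 1: entry 0 ≤ 0; row 2: (84/5)/1 = 84/5; row 3: entry 0 ≤ 0; row 4: (37/5)/3 = 37/15. Minimum is 37/15 at row 4 (u4 leaves); pivot element 3.
Divide row 4 by 3; eliminate column x from the other rows.
Second iteration: most negative Z-row entry is -1/5 in column u1, so u1 enters.
Ratio test on column u1 — row 1: (23/5)/(1/5) = 23; row 2: entry -1/3 ≤ 0; row 3: entry -2/5 ≤ 0; row 4: entry -1/15 ≤ 0. Minimum is 23 at row 1 (y leaves); pivot element 1/5.
Divide row 1 by 1/5; eliminate column u1 from the other rows.
After both pivots, the entry at constraint row 1, column u4 is 0.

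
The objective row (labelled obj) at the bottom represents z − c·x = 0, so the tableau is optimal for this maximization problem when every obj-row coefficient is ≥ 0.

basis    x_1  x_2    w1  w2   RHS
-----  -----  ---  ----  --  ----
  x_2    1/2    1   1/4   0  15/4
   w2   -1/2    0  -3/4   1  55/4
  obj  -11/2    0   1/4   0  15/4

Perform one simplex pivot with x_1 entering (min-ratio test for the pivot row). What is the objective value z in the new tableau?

45

Ratio test on column x_1 — row 1: (15/4)/(1/2) = 15/2; row 2: entry -1/2 ≤ 0. Minimum is 15/2 at row 1 (x_2 leaves); pivot element 1/2.
Pivot on row 1; the obj-row RHS becomes 15/4 − (-11/2)·(15/2) = 45.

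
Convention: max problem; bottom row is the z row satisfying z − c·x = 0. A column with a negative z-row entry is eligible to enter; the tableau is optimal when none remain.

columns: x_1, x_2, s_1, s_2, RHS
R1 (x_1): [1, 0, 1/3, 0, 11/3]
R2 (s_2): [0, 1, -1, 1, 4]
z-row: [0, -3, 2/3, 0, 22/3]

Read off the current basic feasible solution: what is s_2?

s_2 is basic (row 2); its value is the RHS of that row, 4.

4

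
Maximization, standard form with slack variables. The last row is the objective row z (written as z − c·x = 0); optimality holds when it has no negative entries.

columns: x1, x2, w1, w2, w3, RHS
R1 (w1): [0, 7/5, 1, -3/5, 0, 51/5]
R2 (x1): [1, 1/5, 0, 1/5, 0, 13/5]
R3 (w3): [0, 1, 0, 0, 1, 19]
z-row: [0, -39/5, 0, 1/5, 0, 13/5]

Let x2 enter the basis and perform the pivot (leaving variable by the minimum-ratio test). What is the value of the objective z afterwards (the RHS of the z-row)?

Ratio test on column x2 — row 1: (51/5)/(7/5) = 51/7; row 2: (13/5)/(1/5) = 13; row 3: 19/1 = 19. Minimum is 51/7 at row 1 (w1 leaves); pivot element 7/5.
Pivot on row 1; the z-row RHS becomes 13/5 − (-39/5)·(51/7) = 416/7.

416/7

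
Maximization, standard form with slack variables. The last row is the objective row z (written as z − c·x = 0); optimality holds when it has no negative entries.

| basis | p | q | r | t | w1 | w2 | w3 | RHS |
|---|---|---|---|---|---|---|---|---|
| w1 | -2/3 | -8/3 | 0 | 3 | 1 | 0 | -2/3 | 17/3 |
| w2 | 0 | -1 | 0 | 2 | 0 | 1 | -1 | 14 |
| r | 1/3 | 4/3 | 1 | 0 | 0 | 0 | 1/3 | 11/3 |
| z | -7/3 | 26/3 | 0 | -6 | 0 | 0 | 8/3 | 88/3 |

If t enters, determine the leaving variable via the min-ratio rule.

w1

Column t entries and ratios — w1: (17/3)/3 = 17/9; w2: 14/2 = 7; r: 0 ≤ 0, skip.
Smallest ratio is 17/9 in the row of w1, so w1 leaves.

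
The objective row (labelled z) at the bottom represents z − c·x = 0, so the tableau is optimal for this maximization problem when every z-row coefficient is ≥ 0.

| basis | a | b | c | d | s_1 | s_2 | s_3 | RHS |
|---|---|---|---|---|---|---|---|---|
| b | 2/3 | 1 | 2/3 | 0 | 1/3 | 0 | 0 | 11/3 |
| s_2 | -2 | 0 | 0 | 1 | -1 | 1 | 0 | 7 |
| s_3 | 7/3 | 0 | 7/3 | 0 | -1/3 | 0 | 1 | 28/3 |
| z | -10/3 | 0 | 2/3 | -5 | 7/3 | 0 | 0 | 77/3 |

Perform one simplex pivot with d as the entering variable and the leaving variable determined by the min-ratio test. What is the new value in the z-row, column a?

-40/3

Ratio test on column d — row 1: entry 0 ≤ 0; row 2: 7/1 = 7; row 3: entry 0 ≤ 0. Minimum is 7 at row 2 (s_2 leaves); pivot element 1.
Divide row 2 by 1; eliminate column d from the other rows.
z-row update in column a: -10/3 − (-5)·(-2) = -40/3.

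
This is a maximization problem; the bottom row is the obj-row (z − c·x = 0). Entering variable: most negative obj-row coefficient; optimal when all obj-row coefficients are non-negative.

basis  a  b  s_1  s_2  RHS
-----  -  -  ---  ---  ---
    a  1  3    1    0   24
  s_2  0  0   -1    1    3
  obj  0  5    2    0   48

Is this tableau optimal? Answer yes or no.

yes

Every obj-row coefficient is ≥ 0, so the tableau is optimal.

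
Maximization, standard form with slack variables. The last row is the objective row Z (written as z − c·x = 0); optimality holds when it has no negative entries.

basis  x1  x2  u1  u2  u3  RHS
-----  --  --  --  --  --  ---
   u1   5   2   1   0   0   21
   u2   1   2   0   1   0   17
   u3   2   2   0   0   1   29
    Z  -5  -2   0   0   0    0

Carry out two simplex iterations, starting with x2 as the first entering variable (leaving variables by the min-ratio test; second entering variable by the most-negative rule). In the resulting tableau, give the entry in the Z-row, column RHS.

Ratio test on column x2 — row 1: 21/2 = 21/2; row 2: 17/2 = 17/2; row 3: 29/2 = 29/2. Minimum is 17/2 at row 2 (u2 leaves); pivot element 2.
Divide row 2 by 2; eliminate column x2 from the other rows.
Second iteration: most negative Z-row entry is -4 in column x1, so x1 enters.
Ratio test on column x1 — row 1: 4/4 = 1; row 2: (17/2)/(1/2) = 17; row 3: 12/1 = 12. Minimum is 1 at row 1 (u1 leaves); pivot element 4.
Divide row 1 by 4; eliminate column x1 from the other rows.
After both pivots, the entry at the Z-row, column RHS is 21.

21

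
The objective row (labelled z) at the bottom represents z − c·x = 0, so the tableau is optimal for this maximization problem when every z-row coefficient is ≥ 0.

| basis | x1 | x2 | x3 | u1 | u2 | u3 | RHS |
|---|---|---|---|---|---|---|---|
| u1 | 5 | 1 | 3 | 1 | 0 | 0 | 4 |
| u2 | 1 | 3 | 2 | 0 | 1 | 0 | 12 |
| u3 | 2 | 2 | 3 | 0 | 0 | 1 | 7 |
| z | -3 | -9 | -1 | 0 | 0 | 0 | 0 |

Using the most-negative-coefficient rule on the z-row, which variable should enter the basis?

Negative z-row entries: x1: -3, x2: -9, x3: -1.
The most negative is -9 in column x2, so x2 enters.

x2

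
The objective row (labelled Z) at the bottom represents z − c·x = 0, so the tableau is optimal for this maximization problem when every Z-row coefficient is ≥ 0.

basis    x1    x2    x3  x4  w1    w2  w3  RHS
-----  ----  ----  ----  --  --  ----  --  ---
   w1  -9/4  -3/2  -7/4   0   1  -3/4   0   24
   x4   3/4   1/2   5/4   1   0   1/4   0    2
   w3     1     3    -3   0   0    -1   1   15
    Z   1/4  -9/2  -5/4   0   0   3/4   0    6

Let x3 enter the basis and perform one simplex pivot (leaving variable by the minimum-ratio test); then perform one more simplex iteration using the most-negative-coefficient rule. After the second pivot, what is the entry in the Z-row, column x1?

Ratio test on column x3 — row 1: entry -7/4 ≤ 0; row 2: 2/(5/4) = 8/5; row 3: entry -3 ≤ 0. Minimum is 8/5 at row 2 (x4 leaves); pivot element 5/4.
Divide row 2 by 5/4; eliminate column x3 from the other rows.
Second iteration: most negative Z-row entry is -4 in column x2, so x2 enters.
Ratio test on column x2 — row 1: entry -4/5 ≤ 0; row 2: (8/5)/(2/5) = 4; row 3: (99/5)/(21/5) = 33/7. Minimum is 4 at row 2 (x3 leaves); pivot element 2/5.
Divide row 2 by 2/5; eliminate column x2 from the other rows.
After both pivots, the entry at the Z-row, column x1 is 7.

7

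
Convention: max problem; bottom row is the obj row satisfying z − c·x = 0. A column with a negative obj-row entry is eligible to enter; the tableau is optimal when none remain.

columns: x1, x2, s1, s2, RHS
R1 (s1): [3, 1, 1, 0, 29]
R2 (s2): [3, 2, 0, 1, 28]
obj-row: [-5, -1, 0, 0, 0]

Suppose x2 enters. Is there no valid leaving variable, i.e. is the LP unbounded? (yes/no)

Column x2 has positive entries in row(s) 1, 2, so the ratio test bounds it — not unbounded.

no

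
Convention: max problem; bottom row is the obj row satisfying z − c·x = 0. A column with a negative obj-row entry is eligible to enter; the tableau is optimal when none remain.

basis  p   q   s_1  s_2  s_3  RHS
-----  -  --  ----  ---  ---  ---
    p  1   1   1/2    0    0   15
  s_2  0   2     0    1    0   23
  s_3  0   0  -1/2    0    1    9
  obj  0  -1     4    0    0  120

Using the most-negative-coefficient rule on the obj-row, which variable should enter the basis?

Negative obj-row entries: q: -1.
The most negative is -1 in column q, so q enters.

q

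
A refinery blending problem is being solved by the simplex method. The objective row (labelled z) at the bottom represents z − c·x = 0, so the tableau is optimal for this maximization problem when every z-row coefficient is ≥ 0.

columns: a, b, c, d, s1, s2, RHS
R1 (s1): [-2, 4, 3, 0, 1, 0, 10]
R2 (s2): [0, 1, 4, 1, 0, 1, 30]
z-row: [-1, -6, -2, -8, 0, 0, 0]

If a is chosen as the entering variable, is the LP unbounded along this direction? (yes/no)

yes

Every constraint-row entry in column a is ≤ 0, so increasing a is unbounded.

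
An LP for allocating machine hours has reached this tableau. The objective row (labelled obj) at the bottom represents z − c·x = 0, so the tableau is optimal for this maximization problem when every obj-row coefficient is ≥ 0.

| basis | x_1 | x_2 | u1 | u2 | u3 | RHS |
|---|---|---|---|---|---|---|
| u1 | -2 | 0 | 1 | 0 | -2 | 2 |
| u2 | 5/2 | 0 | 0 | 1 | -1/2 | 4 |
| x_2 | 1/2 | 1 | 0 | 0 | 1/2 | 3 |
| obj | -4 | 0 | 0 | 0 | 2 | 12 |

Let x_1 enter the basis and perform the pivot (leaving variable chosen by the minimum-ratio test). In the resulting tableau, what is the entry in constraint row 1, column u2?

Ratio test on column x_1 — row 1: entry -2 ≤ 0; row 2: 4/(5/2) = 8/5; row 3: 3/(1/2) = 6. Minimum is 8/5 at row 2 (u2 leaves); pivot element 5/2.
Divide row 2 by 5/2; eliminate column x_1 from the other rows.
Row 1 update in column u2: 0 − (-2)·(2/5) = 4/5.

4/5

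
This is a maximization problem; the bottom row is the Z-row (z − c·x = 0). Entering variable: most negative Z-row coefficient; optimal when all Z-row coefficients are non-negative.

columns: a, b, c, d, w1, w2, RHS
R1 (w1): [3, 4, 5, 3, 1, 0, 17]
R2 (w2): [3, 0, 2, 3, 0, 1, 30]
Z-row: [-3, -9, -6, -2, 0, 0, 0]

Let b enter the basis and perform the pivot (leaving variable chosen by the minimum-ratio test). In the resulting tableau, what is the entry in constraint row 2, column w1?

Ratio test on column b — row 1: 17/4 = 17/4; row 2: entry 0 ≤ 0. Minimum is 17/4 at row 1 (w1 leaves); pivot element 4.
Divide row 1 by 4; eliminate column b from the other rows.
Row 2 update in column w1: 0 − 0·(1/4) = 0.

0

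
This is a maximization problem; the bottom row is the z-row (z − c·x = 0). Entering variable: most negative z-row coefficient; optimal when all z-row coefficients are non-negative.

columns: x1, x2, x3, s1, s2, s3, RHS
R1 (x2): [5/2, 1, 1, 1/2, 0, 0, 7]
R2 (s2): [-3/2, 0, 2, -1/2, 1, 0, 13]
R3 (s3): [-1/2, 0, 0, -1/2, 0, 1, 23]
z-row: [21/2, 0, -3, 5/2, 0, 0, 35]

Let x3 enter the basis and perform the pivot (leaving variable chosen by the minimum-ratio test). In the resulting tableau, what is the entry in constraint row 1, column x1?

13/4

Ratio test on column x3 — row 1: 7/1 = 7; row 2: 13/2 = 13/2; row 3: entry 0 ≤ 0. Minimum is 13/2 at row 2 (s2 leaves); pivot element 2.
Divide row 2 by 2; eliminate column x3 from the other rows.
Row 1 update in column x1: 5/2 − 1·(-3/4) = 13/4.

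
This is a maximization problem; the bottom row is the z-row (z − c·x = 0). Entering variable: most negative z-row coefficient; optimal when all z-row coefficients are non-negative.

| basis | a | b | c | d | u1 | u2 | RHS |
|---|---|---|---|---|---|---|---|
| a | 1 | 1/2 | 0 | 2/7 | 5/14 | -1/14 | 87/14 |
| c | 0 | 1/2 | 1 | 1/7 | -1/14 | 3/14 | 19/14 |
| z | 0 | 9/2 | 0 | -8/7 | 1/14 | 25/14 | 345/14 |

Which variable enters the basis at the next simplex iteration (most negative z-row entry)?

Negative z-row entries: d: -8/7.
The most negative is -8/7 in column d, so d enters.

d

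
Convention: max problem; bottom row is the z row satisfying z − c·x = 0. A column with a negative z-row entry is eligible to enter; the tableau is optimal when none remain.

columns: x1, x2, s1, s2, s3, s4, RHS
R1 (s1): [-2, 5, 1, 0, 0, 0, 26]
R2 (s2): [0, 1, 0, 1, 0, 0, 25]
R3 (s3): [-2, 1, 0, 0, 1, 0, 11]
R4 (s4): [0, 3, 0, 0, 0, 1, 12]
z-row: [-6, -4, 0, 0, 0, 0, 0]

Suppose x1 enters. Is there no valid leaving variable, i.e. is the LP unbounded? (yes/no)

Every constraint-row entry in column x1 is ≤ 0, so increasing x1 is unbounded.

yes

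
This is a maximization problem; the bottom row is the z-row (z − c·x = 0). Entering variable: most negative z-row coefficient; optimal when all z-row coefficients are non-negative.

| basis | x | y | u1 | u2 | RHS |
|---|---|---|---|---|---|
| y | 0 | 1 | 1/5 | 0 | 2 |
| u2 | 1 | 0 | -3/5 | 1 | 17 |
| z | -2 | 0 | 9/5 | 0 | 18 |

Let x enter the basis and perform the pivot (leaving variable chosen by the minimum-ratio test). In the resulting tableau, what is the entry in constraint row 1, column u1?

1/5

Ratio test on column x — row 1: entry 0 ≤ 0; row 2: 17/1 = 17. Minimum is 17 at row 2 (u2 leaves); pivot element 1.
Divide row 2 by 1; eliminate column x from the other rows.
Row 1 update in column u1: 1/5 − 0·(-3/5) = 1/5.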